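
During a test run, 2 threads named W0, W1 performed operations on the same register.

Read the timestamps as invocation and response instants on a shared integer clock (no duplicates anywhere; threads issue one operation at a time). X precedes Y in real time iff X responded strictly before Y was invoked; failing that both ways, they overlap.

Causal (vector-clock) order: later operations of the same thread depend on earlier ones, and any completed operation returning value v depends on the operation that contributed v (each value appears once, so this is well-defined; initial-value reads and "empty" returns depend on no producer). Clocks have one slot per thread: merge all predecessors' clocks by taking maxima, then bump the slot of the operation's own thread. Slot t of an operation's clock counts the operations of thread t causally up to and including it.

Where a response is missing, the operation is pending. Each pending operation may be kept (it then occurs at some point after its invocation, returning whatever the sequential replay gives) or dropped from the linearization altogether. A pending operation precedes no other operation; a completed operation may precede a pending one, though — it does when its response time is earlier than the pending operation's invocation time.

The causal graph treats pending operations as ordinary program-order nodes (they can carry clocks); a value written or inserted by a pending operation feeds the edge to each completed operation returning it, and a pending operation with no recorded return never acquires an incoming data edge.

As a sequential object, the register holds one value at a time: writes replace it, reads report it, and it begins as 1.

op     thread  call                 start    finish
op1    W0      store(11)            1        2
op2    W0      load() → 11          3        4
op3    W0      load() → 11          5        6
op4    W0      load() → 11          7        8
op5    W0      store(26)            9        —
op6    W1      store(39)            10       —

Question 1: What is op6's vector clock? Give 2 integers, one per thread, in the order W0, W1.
VC(op6, invoked at 10): no causal predecessors; +1 on W1 → (0, 1)
VC(op1, invoked at 1): no causal predecessors; +1 on W0 → (1, 0)
op2, invoked 3, takes VC(op1)=(1, 0) under max, adds 1 for W0 → (2, 0)
op3, invoked 5, takes VC(op1)=(1, 0), VC(op2)=(2, 0) under max, adds 1 for W0 → (3, 0)
op4, invoked 7, takes VC(op1)=(1, 0), VC(op3)=(3, 0) under max, adds 1 for W0 → (4, 0)
op5, invoked 9, takes VC(op4)=(4, 0) under max, adds 1 for W0 → (5, 0)
target: VC(op6) = (0, 1)

(0, 1)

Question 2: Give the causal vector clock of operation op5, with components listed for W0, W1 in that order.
op6 (invocation 10): nothing precedes it; W1's component alone gives (0, 1)
op1 (invocation 1): nothing precedes it; W0's component alone gives (1, 0)
op2 (invocation 3): componentwise max over VC(op1)=(1, 0), +1 at W0, giving (2, 0)
op3 (invocation 5): componentwise max over VC(op1)=(1, 0), VC(op2)=(2, 0), +1 at W0, giving (3, 0)
op4 (invocation 7): componentwise max over VC(op1)=(1, 0), VC(op3)=(3, 0), +1 at W0, giving (4, 0)
op5 (invocation 9): componentwise max over VC(op4)=(4, 0), +1 at W0, giving (5, 0)
target: VC(op5) = (5, 0)

(5, 0)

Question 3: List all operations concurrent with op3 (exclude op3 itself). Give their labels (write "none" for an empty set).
op3 spans [5,6]; an op avoiding the whole window 5..6 is ordered, any other is concurrent
op1 [1,2]: before
op2 [3,4]: before
op4 [7,8]: after
op5 [9,…): after
op6 [10,…): after

none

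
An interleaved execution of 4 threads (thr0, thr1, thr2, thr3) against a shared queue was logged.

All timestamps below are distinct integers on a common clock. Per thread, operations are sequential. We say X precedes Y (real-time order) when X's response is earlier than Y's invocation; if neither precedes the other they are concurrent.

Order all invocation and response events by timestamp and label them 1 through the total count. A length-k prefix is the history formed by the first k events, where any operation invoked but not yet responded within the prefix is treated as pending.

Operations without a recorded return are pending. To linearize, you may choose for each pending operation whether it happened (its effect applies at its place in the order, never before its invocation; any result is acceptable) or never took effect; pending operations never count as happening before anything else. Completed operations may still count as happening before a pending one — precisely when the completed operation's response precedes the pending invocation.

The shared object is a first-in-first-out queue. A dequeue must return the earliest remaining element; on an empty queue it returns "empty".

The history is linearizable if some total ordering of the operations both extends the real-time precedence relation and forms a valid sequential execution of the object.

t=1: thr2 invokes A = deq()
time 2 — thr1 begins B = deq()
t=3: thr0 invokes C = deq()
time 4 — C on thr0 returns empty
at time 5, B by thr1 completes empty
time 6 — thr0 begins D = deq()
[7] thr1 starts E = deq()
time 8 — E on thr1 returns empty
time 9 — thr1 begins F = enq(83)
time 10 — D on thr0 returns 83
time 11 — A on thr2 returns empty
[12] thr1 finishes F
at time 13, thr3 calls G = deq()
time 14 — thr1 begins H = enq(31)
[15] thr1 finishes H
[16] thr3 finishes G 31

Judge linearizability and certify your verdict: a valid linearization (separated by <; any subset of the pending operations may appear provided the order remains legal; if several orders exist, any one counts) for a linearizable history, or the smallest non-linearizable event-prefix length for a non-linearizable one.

step 1: A deq() → empty — queue <>
step 2: B deq() → empty — queue <>
step 3: C deq() → empty — queue <>
step 4: E deq() → empty — queue <>
step 5: F enq(83) — queue <83>
step 6: D deq() → 83 — queue <>
step 7: H enq(31) — queue <31>
step 8: G deq() → 31 — queue <>

linearizable — witness: A < B < C < E < F < D < H < G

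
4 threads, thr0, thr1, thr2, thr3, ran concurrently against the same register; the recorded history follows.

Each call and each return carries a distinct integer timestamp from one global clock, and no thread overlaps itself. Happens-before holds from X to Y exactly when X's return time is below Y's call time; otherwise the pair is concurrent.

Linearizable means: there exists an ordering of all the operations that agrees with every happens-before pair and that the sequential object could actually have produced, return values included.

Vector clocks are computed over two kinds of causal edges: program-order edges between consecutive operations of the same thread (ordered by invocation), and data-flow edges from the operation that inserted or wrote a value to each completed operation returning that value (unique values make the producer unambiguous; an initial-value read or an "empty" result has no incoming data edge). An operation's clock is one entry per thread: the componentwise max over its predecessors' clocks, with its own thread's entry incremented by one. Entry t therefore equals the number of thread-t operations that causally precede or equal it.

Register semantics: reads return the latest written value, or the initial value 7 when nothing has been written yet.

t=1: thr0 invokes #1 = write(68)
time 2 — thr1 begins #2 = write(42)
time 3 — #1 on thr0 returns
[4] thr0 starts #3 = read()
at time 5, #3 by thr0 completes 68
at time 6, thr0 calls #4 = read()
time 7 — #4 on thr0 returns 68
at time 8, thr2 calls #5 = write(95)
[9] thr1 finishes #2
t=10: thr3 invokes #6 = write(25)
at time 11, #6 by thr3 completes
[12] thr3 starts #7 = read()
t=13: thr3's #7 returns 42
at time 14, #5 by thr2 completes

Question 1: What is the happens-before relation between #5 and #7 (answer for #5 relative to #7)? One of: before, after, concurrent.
Answer: concurrent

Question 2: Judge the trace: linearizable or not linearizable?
cut after 12 events: linearizable; cut after 13 events (#7 responds, time 13): not linearizable
4 orders of the 6 completed register ops respect real time; none is legal
no completion choice of the 1 pending operation (#5) rescues it — every subset was tried
for example #1, #2, #3, #4, #6, #7 (pending dropped) fails at step 3: #3 read() → 68 is not legal there
for example #1, #3, #2, #4, #6, #7 (pending dropped) fails at step 4: #4 read() → 68 is not legal there

not linearizable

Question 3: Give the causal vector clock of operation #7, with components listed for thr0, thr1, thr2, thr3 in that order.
Answer: (0, 1, 0, 2)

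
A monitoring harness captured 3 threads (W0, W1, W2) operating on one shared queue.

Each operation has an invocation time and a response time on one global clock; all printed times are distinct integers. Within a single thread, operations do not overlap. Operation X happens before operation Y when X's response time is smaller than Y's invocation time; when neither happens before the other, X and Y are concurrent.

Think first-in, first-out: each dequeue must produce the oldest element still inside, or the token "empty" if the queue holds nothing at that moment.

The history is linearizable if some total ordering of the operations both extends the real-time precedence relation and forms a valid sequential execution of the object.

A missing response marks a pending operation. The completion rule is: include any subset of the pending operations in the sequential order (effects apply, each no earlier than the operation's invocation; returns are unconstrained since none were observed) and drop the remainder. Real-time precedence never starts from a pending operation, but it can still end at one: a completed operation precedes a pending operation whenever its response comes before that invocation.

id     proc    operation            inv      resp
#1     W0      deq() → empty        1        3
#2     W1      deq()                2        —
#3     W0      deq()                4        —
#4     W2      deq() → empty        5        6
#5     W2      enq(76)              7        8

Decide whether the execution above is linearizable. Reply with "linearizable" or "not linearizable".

linearizable

one valid linearization: #1, #2, #3, #4, #5
after step 1 (#1 deq() → empty): queue <>
after step 2 (#2 deq() (pending, included)): queue <>
after step 3 (#3 deq() (pending, included)): queue <>
after step 4 (#4 deq() → empty): queue <>
after step 5 (#5 enq(76)): queue <76>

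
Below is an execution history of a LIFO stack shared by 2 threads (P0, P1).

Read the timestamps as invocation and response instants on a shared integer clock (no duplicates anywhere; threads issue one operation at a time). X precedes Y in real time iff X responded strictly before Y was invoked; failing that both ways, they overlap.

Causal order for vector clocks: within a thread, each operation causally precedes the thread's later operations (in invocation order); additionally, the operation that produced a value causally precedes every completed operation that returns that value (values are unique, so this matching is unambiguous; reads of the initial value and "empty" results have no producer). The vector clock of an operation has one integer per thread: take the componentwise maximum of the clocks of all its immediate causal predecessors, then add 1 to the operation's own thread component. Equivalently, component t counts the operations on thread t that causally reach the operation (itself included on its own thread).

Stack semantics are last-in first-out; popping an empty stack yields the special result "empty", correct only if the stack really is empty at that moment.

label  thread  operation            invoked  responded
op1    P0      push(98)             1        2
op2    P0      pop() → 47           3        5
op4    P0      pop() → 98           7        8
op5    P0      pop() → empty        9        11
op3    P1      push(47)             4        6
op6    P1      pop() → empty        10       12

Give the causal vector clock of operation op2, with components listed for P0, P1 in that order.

(2, 1)

root op op3, invoked 4: fresh clock plus P1's own tick → (0, 1)
root op op1, invoked 1: fresh clock plus P0's own tick → (1, 0)
invoked at 10, op6 merges VC(op3)=(0, 1) and bumps P1's slot → (0, 2)
invoked at 3, op2 merges VC(op1)=(1, 0), VC(op3)=(0, 1) and bumps P0's slot → (2, 1)
invoked at 7, op4 merges VC(op1)=(1, 0), VC(op2)=(2, 1) and bumps P0's slot → (3, 1)
invoked at 9, op5 merges VC(op4)=(3, 1) and bumps P0's slot → (4, 1)
target: VC(op2) = (2, 1)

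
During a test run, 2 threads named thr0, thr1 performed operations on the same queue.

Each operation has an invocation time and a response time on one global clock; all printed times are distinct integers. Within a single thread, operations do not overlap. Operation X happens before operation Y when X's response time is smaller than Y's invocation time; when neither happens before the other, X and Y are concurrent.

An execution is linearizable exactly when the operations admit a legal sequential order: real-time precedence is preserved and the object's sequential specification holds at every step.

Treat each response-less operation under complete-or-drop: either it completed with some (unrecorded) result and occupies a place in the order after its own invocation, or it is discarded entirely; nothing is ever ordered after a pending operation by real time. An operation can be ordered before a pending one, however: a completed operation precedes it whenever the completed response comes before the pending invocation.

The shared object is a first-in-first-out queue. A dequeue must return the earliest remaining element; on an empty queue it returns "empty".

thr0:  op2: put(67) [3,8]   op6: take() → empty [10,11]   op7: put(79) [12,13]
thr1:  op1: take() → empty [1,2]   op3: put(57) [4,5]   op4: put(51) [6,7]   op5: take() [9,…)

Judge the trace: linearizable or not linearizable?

not linearizable

the violation lands at event 11, op6's response at time 11: events 1..10 linearize, events 1..11 do not
all 3 real-time-respecting orders fail — 5 completed queue operations, no legal replay
every completion of the 1 pending operation (op5) was checked; none linearizes
e.g. op1, op2, op3, op4, op6 (pending dropped): illegal at step 5, since op6 take() → empty cannot apply there
e.g. op1, op3, op2, op4, op6 (pending dropped): illegal at step 5, since op6 take() → empty cannot apply there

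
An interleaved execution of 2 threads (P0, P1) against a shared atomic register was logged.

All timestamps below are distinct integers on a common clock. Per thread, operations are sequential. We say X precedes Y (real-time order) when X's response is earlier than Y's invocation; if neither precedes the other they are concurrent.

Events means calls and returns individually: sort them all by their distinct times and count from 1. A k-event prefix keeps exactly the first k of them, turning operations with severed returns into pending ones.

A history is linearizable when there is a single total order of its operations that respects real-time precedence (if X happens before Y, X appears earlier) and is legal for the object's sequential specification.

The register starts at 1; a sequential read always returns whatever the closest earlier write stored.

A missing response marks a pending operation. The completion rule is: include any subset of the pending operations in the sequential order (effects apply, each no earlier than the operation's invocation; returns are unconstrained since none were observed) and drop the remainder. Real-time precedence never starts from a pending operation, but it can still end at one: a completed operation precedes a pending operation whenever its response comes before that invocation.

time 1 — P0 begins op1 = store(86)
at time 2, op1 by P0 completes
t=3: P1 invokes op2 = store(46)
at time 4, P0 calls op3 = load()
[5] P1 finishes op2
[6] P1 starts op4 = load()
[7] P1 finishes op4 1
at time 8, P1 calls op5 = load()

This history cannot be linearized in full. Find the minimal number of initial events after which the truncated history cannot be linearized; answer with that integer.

7

a valid linearization of events 1..6 exists, for instance op1, op2:
1. op1 store(86), leaving value 86
2. op2 store(46), leaving value 46
at event 7 (op4's time-7 response) nothing linearizes any more
including or dropping the 1 pending operation (op3) in any combination fails
one such order, op1, op2, op4 (pending dropped), breaks at step 3 where op4 load() → 1 is illegal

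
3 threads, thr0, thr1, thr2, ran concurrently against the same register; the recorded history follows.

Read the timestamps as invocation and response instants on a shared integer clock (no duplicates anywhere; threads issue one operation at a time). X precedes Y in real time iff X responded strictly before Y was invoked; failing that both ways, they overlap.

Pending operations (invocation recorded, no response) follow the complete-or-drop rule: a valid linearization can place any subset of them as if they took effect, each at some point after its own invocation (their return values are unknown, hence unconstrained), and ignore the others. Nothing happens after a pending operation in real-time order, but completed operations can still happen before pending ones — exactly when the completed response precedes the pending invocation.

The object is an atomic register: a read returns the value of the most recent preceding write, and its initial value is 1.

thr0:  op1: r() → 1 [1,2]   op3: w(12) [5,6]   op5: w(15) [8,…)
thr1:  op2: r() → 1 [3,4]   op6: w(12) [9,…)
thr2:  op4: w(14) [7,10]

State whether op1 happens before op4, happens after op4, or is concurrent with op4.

op1 spans [1,2], op4 spans [7,10]
resp(op1)=2 < inv(op4)=7

before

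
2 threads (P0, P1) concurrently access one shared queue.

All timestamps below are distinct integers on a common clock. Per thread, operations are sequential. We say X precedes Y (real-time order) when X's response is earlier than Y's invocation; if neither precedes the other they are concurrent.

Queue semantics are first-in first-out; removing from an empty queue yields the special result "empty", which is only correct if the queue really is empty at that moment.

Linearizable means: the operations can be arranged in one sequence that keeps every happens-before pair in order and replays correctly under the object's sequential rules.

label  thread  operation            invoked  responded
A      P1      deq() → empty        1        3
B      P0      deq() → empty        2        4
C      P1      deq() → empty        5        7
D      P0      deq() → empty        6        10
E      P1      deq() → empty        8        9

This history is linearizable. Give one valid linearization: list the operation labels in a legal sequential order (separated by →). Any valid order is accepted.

after step 1 (A deq() → empty): queue <>
after step 2 (B deq() → empty): queue <>
after step 3 (C deq() → empty): queue <>
after step 4 (D deq() → empty): queue <>
after step 5 (E deq() → empty): queue <>

A → B → C → D → E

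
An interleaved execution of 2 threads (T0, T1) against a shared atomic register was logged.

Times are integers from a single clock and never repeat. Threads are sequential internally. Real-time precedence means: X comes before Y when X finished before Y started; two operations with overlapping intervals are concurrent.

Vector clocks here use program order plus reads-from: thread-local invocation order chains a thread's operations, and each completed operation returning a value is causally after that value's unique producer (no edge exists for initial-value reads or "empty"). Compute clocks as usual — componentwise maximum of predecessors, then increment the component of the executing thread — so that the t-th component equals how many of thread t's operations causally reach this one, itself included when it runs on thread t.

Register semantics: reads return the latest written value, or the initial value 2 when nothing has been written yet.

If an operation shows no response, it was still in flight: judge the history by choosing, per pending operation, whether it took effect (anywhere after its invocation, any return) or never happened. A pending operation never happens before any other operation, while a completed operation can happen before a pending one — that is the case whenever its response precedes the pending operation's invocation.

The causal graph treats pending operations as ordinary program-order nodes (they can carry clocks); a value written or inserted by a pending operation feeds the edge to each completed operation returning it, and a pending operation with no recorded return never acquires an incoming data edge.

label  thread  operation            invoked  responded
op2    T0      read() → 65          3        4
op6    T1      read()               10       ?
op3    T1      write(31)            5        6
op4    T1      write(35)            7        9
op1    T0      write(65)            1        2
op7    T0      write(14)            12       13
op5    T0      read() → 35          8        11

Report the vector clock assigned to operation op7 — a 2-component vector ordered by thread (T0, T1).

(4, 2)

VC(op3, invoked at 5): no causal predecessors; +1 on T1 → (0, 1)
VC(op1, invoked at 1): no causal predecessors; +1 on T0 → (1, 0)
from VC(op3)=(0, 1), op4 (invoked 7) maxes components and bumps T1 → (0, 2)
from VC(op1)=(1, 0), op2 (invoked 3) maxes components and bumps T0 → (2, 0)
from VC(op4)=(0, 2), op6 (invoked 10) maxes components and bumps T1 → (0, 3)
from VC(op2)=(2, 0), VC(op4)=(0, 2), op5 (invoked 8) maxes components and bumps T0 → (3, 2)
from VC(op5)=(3, 2), op7 (invoked 12) maxes components and bumps T0 → (4, 2)
target: VC(op7) = (4, 2)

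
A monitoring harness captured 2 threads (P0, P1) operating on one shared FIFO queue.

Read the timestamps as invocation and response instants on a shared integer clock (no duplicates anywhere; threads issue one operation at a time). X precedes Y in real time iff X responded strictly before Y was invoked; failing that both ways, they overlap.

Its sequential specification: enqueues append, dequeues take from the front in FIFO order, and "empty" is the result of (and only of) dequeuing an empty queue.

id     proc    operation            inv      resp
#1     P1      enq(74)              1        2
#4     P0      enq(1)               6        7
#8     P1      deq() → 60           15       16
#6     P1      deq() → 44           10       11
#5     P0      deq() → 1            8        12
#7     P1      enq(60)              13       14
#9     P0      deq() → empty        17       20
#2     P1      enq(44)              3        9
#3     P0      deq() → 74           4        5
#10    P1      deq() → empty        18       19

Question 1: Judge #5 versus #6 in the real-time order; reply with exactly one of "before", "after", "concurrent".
concurrent

#5 spans [8,12], #6 spans [10,11]
the intervals overlap in both directions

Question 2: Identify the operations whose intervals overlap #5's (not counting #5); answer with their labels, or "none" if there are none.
#2, #6

#5 spans [8,12]: anything still running between times 8 and 12 counts as concurrent
#1 [1,2]: before
#2 [3,9]: concurrent
#3 [4,5]: before
#4 [6,7]: before
#6 [10,11]: concurrent
#7 [13,14]: after
#8 [15,16]: after
#9 [17,20]: after
#10 [18,19]: after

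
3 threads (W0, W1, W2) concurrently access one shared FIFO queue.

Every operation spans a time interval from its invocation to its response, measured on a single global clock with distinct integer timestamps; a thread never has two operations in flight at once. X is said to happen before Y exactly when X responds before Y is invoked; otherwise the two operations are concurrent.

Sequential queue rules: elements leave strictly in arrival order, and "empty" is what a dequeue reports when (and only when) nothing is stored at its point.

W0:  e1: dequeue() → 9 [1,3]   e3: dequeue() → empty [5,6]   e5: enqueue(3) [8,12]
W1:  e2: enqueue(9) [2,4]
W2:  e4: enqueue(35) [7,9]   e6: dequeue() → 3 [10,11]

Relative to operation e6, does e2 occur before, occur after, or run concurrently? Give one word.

before

e2 spans [2,4], e6 spans [10,11]
resp(e2)=4 < inv(e6)=10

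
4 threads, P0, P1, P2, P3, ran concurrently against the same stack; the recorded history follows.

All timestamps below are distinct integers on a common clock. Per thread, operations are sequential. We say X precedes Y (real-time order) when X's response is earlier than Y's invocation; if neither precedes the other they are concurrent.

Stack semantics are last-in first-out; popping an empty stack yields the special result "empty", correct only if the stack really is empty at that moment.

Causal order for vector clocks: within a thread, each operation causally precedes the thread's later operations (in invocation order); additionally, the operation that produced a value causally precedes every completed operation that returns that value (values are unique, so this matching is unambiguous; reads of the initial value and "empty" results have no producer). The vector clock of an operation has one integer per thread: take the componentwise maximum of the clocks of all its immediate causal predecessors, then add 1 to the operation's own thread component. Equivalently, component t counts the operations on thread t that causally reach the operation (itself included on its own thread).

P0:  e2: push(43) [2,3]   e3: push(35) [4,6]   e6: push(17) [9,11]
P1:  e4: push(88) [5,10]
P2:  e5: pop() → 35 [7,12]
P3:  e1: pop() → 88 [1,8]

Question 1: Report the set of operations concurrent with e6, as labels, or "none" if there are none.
Answer: e4, e5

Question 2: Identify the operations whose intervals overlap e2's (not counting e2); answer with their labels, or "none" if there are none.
Answer: e1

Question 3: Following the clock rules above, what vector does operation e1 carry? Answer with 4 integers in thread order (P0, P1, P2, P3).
Answer: (0, 1, 0, 1)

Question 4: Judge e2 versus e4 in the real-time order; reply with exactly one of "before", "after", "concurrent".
Answer: before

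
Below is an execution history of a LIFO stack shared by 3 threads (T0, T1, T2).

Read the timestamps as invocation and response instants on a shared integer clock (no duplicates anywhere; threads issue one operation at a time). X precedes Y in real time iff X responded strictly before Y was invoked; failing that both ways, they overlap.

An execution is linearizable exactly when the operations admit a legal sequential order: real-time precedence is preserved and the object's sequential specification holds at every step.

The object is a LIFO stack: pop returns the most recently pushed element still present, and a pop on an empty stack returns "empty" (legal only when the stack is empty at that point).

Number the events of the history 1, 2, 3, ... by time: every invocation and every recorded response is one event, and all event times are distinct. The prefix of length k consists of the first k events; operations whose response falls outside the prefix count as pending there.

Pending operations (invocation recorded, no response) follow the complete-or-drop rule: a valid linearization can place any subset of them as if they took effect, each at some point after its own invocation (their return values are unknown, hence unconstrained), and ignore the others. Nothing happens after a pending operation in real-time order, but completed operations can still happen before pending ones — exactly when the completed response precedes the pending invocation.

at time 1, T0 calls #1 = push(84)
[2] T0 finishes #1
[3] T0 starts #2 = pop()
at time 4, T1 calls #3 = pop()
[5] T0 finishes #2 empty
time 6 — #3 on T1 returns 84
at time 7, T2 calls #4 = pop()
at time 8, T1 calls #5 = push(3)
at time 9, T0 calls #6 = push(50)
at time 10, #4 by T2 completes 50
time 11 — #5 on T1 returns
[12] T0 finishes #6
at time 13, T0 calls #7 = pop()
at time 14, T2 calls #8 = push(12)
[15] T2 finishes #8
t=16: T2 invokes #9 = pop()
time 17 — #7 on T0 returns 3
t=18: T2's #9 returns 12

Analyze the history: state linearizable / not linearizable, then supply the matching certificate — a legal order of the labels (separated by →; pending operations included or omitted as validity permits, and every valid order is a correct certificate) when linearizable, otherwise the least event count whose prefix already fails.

after step 1 (#1 push(84)): stack <84>
after step 2 (#3 pop() → 84): stack <>
after step 3 (#2 pop() → empty): stack <>
after step 4 (#5 push(3)): stack <3>
after step 5 (#6 push(50)): stack <3,50>
after step 6 (#4 pop() → 50): stack <3>
after step 7 (#7 pop() → 3): stack <>
after step 8 (#8 push(12)): stack <12>
after step 9 (#9 pop() → 12): stack <>

linearizable — witness: #1 → #3 → #2 → #5 → #6 → #4 → #7 → #8 → #9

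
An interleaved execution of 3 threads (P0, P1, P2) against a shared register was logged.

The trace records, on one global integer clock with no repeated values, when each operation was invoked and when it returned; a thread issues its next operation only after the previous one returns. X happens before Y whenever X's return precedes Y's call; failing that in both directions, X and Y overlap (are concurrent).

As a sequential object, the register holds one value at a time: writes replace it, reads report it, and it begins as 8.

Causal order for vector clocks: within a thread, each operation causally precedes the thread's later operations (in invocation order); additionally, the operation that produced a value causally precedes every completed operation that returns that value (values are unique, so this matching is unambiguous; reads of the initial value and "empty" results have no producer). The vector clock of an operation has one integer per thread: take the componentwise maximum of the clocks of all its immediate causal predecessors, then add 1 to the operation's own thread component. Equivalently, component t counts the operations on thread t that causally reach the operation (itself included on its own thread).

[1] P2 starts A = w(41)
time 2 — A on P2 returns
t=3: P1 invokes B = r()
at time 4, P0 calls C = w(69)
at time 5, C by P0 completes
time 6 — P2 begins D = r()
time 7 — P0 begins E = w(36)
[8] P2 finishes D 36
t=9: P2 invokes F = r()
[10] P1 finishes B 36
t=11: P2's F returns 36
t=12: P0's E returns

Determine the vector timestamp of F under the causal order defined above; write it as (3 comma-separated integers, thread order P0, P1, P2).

(2, 0, 3)

VC(A, invoked at 1): no causal predecessors; +1 on P2 → (0, 0, 1)
VC(C, invoked at 4): no causal predecessors; +1 on P0 → (1, 0, 0)
E, invoked 7, takes VC(C)=(1, 0, 0) under max, adds 1 for P0 → (2, 0, 0)
B, invoked 3, takes VC(E)=(2, 0, 0) under max, adds 1 for P1 → (2, 1, 0)
D, invoked 6, takes VC(A)=(0, 0, 1), VC(E)=(2, 0, 0) under max, adds 1 for P2 → (2, 0, 2)
F, invoked 9, takes VC(D)=(2, 0, 2), VC(E)=(2, 0, 0) under max, adds 1 for P2 → (2, 0, 3)
target: VC(F) = (2, 0, 3)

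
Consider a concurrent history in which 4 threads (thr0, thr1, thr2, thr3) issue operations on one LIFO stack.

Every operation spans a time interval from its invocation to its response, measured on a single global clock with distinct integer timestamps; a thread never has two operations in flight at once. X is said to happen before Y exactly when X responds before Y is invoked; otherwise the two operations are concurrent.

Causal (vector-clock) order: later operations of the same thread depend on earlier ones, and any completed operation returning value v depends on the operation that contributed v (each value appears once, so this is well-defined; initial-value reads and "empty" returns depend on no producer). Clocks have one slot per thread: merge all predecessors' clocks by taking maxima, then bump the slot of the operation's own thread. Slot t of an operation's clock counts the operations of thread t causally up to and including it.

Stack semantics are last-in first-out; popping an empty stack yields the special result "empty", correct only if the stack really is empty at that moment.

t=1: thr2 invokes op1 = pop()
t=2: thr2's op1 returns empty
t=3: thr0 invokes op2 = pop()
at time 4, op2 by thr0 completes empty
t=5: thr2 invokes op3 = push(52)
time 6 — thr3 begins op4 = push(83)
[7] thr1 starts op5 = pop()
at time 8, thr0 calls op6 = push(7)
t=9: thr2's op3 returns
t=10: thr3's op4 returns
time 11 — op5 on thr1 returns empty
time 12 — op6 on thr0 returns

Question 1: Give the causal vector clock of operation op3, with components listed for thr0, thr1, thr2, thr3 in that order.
(0, 0, 2, 0)

no predecessors for op4 (invoked 6): thr3 increments from zero → (0, 0, 0, 1)
no predecessors for op1 (invoked 1): thr2 increments from zero → (0, 0, 1, 0)
no predecessors for op5 (invoked 7): thr1 increments from zero → (0, 1, 0, 0)
no predecessors for op2 (invoked 3): thr0 increments from zero → (1, 0, 0, 0)
invoked at 5, op3 merges VC(op1)=(0, 0, 1, 0) and bumps thr2's slot → (0, 0, 2, 0)
invoked at 8, op6 merges VC(op2)=(1, 0, 0, 0) and bumps thr0's slot → (2, 0, 0, 0)
target: VC(op3) = (0, 0, 2, 0)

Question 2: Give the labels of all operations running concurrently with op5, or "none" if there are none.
op3, op4, op6

overlap test against op5 [7,11]: concurrent iff the interval meets 7..11
op1 [1,2]: before
op2 [3,4]: before
op3 [5,9]: concurrent
op4 [6,10]: concurrent
op6 [8,12]: concurrent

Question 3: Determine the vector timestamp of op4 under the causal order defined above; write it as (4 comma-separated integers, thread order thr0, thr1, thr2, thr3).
(0, 0, 0, 1)

VC(op4, invoked at 6): no causal predecessors; +1 on thr3 → (0, 0, 0, 1)
VC(op1, invoked at 1): no causal predecessors; +1 on thr2 → (0, 0, 1, 0)
VC(op5, invoked at 7): no causal predecessors; +1 on thr1 → (0, 1, 0, 0)
VC(op2, invoked at 3): no causal predecessors; +1 on thr0 → (1, 0, 0, 0)
op3 (invocation 5): componentwise max over VC(op1)=(0, 0, 1, 0), +1 at thr2, giving (0, 0, 2, 0)
op6 (invocation 8): componentwise max over VC(op2)=(1, 0, 0, 0), +1 at thr0, giving (2, 0, 0, 0)
target: VC(op4) = (0, 0, 0, 1)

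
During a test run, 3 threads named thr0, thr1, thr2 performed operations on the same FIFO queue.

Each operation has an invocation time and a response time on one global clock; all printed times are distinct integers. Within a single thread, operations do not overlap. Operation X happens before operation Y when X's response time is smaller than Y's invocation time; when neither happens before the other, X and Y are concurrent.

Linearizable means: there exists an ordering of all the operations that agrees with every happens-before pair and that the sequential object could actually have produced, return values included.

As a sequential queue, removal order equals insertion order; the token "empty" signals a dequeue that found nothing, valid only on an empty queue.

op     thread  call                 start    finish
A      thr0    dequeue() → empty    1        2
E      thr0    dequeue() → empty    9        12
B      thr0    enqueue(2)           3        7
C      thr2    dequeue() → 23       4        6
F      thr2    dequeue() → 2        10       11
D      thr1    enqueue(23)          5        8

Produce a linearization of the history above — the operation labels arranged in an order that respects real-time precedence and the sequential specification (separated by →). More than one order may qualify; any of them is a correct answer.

after step 1 (A dequeue() → empty): queue <>
after step 2 (D enqueue(23)): queue <23>
after step 3 (B enqueue(2)): queue <23,2>
after step 4 (C dequeue() → 23): queue <2>
after step 5 (F dequeue() → 2): queue <>
after step 6 (E dequeue() → empty): queue <>

A → D → B → C → F → E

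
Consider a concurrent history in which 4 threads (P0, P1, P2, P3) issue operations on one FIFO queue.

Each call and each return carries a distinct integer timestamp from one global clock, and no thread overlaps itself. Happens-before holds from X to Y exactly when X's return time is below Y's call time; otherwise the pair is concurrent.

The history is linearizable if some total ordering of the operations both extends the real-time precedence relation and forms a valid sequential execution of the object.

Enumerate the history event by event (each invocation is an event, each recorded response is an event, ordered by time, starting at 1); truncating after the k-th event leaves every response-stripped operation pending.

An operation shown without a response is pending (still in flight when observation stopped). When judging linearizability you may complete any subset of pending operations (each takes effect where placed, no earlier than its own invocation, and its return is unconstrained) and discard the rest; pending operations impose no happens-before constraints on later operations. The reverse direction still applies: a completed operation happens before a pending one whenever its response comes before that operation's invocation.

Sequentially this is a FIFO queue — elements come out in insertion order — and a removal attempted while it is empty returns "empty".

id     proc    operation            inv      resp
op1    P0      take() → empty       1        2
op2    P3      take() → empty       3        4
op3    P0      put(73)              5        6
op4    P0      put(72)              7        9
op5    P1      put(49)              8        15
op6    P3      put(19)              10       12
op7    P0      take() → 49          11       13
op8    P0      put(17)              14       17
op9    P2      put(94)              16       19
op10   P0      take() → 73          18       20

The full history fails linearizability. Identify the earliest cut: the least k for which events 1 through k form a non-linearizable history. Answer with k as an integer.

13

events 1..12 are still linearizable — one witness is op1, op2, op3, op4, op5, op6:
after step 1 (op1 take() → empty): queue <>
after step 2 (op2 take() → empty): queue <>
after step 3 (op3 put(73)): queue <73>
after step 4 (op4 put(72)): queue <73,72>
after step 5 (op5 put(49) (pending, included)): queue <73,72,49>
after step 6 (op6 put(19)): queue <73,72,49,19>
once event 13 joins (op7's response, time 13), exhaustive search finds no witness
every completion of the 1 pending operation (op5) was checked; none linearizes
sample order op1, op2, op3, op4, op6, op7 (pending dropped) stalls at step 6 — op7 take() → 49 has no legal effect
sample order op1, op2, op3, op4, op7, op6 (pending dropped) stalls at step 5 — op7 take() → 49 has no legal effect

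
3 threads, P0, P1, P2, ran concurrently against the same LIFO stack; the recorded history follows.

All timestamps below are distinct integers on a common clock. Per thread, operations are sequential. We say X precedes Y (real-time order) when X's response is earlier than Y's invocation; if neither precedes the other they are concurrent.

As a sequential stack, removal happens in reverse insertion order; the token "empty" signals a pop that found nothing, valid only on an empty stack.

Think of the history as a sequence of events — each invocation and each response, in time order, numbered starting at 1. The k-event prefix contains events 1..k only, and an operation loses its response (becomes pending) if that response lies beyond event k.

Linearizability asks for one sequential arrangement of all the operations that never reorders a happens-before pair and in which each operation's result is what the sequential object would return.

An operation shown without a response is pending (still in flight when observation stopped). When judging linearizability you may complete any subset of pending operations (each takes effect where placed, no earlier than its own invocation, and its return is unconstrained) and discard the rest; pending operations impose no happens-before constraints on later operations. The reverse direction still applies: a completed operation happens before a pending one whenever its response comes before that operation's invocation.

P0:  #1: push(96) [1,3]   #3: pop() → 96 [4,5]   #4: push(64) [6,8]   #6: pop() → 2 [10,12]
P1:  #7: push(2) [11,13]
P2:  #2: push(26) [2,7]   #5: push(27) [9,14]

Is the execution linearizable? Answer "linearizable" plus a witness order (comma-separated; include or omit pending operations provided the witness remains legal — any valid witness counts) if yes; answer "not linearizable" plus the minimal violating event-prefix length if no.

linearizable — witness: #1, #3, #2, #4, #5, #7, #6

step 1: #1 push(96) — stack <96>
step 2: #3 pop() → 96 — stack <>
step 3: #2 push(26) — stack <26>
step 4: #4 push(64) — stack <26,64>
step 5: #5 push(27) — stack <26,64,27>
step 6: #7 push(2) — stack <26,64,27,2>
step 7: #6 pop() → 2 — stack <26,64,27>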